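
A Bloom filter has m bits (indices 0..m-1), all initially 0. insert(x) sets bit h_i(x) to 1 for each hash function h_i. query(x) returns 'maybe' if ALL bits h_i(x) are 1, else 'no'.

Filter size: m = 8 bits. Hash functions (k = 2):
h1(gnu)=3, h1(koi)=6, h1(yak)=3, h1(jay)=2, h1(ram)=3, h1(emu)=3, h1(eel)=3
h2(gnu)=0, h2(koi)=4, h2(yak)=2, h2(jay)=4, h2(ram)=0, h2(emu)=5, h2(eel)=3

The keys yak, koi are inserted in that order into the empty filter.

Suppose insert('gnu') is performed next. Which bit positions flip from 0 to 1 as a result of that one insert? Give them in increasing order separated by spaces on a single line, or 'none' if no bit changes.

Answer: 0

Derivation:
Start: bits=00000000
After insert 'yak': sets bits 2 3 -> bits=00110000
After insert 'koi': sets bits 4 6 -> bits=00111010
insert 'gnu' would touch bits 0 3; currently bit0=0, bit3=1
Bits that are 0 among those (would change 0->1): 0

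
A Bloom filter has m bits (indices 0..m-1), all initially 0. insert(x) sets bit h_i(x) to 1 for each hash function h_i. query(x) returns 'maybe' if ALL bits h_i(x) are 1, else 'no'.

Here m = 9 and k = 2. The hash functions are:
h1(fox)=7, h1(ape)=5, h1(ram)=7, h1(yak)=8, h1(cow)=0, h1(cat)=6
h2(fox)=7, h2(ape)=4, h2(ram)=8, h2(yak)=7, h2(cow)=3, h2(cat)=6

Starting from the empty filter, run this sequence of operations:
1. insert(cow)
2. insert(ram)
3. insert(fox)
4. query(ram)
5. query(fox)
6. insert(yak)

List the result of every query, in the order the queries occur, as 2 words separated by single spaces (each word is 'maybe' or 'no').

Answer: maybe maybe

Derivation:
Start: bits=000000000
Op 1: insert cow -> sets bits 0 3 -> bits=100100000
Op 2: insert ram -> sets bits 7 8 -> bits=100100011
Op 3: insert fox -> sets bits 7 -> bits=100100011
Op 4: query ram -> checks bit7=1, bit8=1 (all 1) -> maybe
Op 5: query fox -> checks bit7=1 (all 1) -> maybe
Op 6: insert yak -> sets bits 7 8 -> bits=100100011
Query results in order: maybe maybe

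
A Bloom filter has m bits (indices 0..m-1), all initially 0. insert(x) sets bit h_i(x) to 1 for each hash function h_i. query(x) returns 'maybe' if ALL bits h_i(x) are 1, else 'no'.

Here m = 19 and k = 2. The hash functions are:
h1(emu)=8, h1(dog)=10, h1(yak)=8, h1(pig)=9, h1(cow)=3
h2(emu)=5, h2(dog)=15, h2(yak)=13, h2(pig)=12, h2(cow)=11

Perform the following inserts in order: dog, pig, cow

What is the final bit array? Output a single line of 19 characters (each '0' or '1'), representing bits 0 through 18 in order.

Answer: 0001000001111001000

Derivation:
Start: bits=0000000000000000000
After insert 'dog': sets bits 10 15 -> bits=0000000000100001000
After insert 'pig': sets bits 9 12 -> bits=0000000001101001000
After insert 'cow': sets bits 3 11 -> bits=0001000001111001000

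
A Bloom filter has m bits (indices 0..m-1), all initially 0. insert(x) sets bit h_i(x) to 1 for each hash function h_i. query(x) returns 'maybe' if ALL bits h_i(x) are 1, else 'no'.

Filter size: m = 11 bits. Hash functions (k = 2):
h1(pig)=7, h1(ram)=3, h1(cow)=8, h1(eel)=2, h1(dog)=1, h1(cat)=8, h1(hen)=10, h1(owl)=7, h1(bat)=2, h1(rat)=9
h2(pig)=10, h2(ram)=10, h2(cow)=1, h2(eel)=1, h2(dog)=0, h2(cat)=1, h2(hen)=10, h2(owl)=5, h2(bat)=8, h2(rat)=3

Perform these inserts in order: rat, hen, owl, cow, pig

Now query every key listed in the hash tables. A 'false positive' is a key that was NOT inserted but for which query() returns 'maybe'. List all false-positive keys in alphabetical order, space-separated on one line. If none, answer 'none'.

Answer: cat ram

Derivation:
Start: bits=00000000000
After insert 'rat': sets bits 3 9 -> bits=00010000010
After insert 'hen': sets bits 10 -> bits=00010000011
After insert 'owl': sets bits 5 7 -> bits=00010101011
After insert 'cow': sets bits 1 8 -> bits=01010101111
After insert 'pig': sets bits 7 10 -> bits=01010101111
Not inserted: bat cat dog eel ram — query each against bits=01010101111:
query bat: checks bit2=0, bit8=1 (has a 0) -> no => not a false positive
query cat: checks bit1=1, bit8=1 (all 1) -> maybe => FALSE POSITIVE
query dog: checks bit0=0, bit1=1 (has a 0) -> no => not a false positive
query eel: checks bit1=1, bit2=0 (has a 0) -> no => not a false positive
query ram: checks bit3=1, bit10=1 (all 1) -> maybe => FALSE POSITIVE
False positives (alphabetical): cat ram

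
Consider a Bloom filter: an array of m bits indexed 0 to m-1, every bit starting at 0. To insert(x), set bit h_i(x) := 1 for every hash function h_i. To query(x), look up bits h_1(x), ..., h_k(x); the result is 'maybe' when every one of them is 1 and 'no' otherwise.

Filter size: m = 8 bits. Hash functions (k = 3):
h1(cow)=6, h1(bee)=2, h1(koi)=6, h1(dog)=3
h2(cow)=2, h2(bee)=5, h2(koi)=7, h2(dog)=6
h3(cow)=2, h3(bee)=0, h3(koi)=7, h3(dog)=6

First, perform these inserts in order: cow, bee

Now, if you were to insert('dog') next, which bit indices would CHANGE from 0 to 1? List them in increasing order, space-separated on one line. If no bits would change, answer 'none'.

Start: bits=00000000
After insert 'cow': sets bits 2 6 -> bits=00100010
After insert 'bee': sets bits 0 2 5 -> bits=10100110
insert 'dog' would touch bits 3 6; currently bit3=0, bit6=1
Bits that are 0 among those (would change 0->1): 3

Answer: 3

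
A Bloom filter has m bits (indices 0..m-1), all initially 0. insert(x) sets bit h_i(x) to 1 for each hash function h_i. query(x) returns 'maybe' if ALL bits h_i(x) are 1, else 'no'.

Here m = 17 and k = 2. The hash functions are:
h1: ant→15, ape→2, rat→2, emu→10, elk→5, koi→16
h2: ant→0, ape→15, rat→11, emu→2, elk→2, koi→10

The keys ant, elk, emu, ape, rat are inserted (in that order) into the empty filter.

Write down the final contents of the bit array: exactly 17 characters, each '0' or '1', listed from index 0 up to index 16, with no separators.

Start: bits=00000000000000000
After insert 'ant': sets bits 0 15 -> bits=10000000000000010
After insert 'elk': sets bits 2 5 -> bits=10100100000000010
After insert 'emu': sets bits 2 10 -> bits=10100100001000010
After insert 'ape': sets bits 2 15 -> bits=10100100001000010
After insert 'rat': sets bits 2 11 -> bits=10100100001100010

Answer: 10100100001100010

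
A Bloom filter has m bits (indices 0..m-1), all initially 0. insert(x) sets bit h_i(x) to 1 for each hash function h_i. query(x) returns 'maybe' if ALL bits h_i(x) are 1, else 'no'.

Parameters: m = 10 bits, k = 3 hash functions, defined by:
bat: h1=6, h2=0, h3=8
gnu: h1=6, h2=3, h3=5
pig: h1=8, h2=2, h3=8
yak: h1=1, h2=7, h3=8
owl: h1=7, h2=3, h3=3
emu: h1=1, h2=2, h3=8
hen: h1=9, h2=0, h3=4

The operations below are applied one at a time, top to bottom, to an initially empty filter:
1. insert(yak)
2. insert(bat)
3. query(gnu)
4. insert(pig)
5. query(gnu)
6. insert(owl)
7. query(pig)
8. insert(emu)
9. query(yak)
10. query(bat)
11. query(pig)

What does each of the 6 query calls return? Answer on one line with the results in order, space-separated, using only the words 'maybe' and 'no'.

Answer: no no maybe maybe maybe maybe

Derivation:
Start: bits=0000000000
Op 1: insert yak -> sets bits 1 7 8 -> bits=0100000110
Op 2: insert bat -> sets bits 0 6 8 -> bits=1100001110
Op 3: query gnu -> checks bit3=0, bit5=0, bit6=1 (has a 0) -> no
Op 4: insert pig -> sets bits 2 8 -> bits=1110001110
Op 5: query gnu -> checks bit3=0, bit5=0, bit6=1 (has a 0) -> no
Op 6: insert owl -> sets bits 3 7 -> bits=1111001110
Op 7: query pig -> checks bit2=1, bit8=1 (all 1) -> maybe
Op 8: insert emu -> sets bits 1 2 8 -> bits=1111001110
Op 9: query yak -> checks bit1=1, bit7=1, bit8=1 (all 1) -> maybe
Op 10: query bat -> checks bit0=1, bit6=1, bit8=1 (all 1) -> maybe
Op 11: query pig -> checks bit2=1, bit8=1 (all 1) -> maybe
Query results in order: no no maybe maybe maybe maybe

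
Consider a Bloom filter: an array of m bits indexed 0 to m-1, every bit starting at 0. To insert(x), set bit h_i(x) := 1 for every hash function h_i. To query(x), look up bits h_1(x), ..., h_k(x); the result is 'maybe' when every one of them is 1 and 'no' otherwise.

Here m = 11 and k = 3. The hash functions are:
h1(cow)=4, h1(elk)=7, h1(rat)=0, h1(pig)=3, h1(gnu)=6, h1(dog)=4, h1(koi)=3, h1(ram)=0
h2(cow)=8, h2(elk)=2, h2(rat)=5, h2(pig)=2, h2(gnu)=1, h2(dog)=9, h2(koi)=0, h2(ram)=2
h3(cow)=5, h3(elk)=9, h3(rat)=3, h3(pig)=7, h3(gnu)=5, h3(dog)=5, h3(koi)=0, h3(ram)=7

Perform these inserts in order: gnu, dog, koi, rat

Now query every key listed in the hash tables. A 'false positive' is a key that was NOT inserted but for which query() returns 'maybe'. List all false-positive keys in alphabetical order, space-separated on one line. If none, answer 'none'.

Start: bits=00000000000
After insert 'gnu': sets bits 1 5 6 -> bits=01000110000
After insert 'dog': sets bits 4 5 9 -> bits=01001110010
After insert 'koi': sets bits 0 3 -> bits=11011110010
After insert 'rat': sets bits 0 3 5 -> bits=11011110010
Not inserted: cow elk pig ram — query each against bits=11011110010:
query cow: checks bit4=1, bit5=1, bit8=0 (has a 0) -> no => not a false positive
query elk: checks bit2=0, bit7=0, bit9=1 (has a 0) -> no => not a false positive
query pig: checks bit2=0, bit3=1, bit7=0 (has a 0) -> no => not a false positive
query ram: checks bit0=1, bit2=0, bit7=0 (has a 0) -> no => not a false positive
False positives (alphabetical): none

Answer: none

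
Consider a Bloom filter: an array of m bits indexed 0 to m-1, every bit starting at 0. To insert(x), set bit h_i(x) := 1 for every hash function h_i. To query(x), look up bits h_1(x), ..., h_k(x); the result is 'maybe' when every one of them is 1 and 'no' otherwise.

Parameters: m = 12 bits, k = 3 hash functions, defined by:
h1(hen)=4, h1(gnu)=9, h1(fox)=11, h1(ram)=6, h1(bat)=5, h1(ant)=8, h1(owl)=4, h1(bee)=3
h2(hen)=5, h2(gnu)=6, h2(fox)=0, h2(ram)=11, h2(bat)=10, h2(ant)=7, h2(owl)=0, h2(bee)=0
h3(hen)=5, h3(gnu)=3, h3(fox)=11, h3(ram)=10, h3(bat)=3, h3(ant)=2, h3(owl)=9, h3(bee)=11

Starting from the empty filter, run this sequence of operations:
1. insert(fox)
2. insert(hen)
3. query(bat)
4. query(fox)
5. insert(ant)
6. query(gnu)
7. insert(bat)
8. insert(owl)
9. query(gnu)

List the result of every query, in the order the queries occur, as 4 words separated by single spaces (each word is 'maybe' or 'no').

Start: bits=000000000000
Op 1: insert fox -> sets bits 0 11 -> bits=100000000001
Op 2: insert hen -> sets bits 4 5 -> bits=100011000001
Op 3: query bat -> checks bit3=0, bit5=1, bit10=0 (has a 0) -> no
Op 4: query fox -> checks bit0=1, bit11=1 (all 1) -> maybe
Op 5: insert ant -> sets bits 2 7 8 -> bits=101011011001
Op 6: query gnu -> checks bit3=0, bit6=0, bit9=0 (has a 0) -> no
Op 7: insert bat -> sets bits 3 5 10 -> bits=101111011011
Op 8: insert owl -> sets bits 0 4 9 -> bits=101111011111
Op 9: query gnu -> checks bit3=1, bit6=0, bit9=1 (has a 0) -> no
Query results in order: no maybe no no

Answer: no maybe no no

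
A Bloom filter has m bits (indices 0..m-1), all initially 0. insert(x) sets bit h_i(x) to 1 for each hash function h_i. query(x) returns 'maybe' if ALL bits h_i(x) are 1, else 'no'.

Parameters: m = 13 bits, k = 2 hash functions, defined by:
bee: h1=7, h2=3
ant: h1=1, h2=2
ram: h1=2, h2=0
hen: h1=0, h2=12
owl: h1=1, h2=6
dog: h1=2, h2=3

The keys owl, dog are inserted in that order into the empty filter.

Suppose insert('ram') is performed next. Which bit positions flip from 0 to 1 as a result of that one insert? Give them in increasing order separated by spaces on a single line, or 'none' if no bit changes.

Answer: 0

Derivation:
Start: bits=0000000000000
After insert 'owl': sets bits 1 6 -> bits=0100001000000
After insert 'dog': sets bits 2 3 -> bits=0111001000000
insert 'ram' would touch bits 0 2; currently bit0=0, bit2=1
Bits that are 0 among those (would change 0->1): 0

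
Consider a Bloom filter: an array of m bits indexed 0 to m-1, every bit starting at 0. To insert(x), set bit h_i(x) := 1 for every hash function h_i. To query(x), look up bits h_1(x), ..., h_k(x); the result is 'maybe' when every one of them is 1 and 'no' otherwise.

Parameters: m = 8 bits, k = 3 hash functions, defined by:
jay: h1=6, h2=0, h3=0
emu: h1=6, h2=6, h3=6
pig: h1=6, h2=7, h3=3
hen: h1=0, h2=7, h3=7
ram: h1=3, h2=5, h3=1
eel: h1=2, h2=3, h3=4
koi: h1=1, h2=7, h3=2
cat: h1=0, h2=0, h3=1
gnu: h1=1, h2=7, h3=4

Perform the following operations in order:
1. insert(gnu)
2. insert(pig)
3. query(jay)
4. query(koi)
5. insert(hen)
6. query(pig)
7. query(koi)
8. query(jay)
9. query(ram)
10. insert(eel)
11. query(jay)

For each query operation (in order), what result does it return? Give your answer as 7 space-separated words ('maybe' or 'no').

Answer: no no maybe no maybe no maybe

Derivation:
Start: bits=00000000
Op 1: insert gnu -> sets bits 1 4 7 -> bits=01001001
Op 2: insert pig -> sets bits 3 6 7 -> bits=01011011
Op 3: query jay -> checks bit0=0, bit6=1 (has a 0) -> no
Op 4: query koi -> checks bit1=1, bit2=0, bit7=1 (has a 0) -> no
Op 5: insert hen -> sets bits 0 7 -> bits=11011011
Op 6: query pig -> checks bit3=1, bit6=1, bit7=1 (all 1) -> maybe
Op 7: query koi -> checks bit1=1, bit2=0, bit7=1 (has a 0) -> no
Op 8: query jay -> checks bit0=1, bit6=1 (all 1) -> maybe
Op 9: query ram -> checks bit1=1, bit3=1, bit5=0 (has a 0) -> no
Op 10: insert eel -> sets bits 2 3 4 -> bits=11111011
Op 11: query jay -> checks bit0=1, bit6=1 (all 1) -> maybe
Query results in order: no no maybe no maybe no maybe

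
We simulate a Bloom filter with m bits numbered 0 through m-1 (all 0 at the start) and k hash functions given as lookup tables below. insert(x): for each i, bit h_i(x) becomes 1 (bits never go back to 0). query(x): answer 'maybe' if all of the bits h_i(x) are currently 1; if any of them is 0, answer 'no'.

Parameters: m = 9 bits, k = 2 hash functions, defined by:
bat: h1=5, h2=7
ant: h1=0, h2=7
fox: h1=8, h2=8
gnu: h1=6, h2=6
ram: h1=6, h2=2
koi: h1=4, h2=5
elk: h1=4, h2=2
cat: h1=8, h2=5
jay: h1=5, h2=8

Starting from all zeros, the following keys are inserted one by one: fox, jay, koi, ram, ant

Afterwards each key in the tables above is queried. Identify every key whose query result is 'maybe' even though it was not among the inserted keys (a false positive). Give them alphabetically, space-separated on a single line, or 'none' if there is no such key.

Answer: bat cat elk gnu

Derivation:
Start: bits=000000000
After insert 'fox': sets bits 8 -> bits=000000001
After insert 'jay': sets bits 5 8 -> bits=000001001
After insert 'koi': sets bits 4 5 -> bits=000011001
After insert 'ram': sets bits 2 6 -> bits=001011101
After insert 'ant': sets bits 0 7 -> bits=101011111
Not inserted: bat cat elk gnu — query each against bits=101011111:
query bat: checks bit5=1, bit7=1 (all 1) -> maybe => FALSE POSITIVE
query cat: checks bit5=1, bit8=1 (all 1) -> maybe => FALSE POSITIVE
query elk: checks bit2=1, bit4=1 (all 1) -> maybe => FALSE POSITIVE
query gnu: checks bit6=1 (all 1) -> maybe => FALSE POSITIVE
False positives (alphabetical): bat cat elk gnu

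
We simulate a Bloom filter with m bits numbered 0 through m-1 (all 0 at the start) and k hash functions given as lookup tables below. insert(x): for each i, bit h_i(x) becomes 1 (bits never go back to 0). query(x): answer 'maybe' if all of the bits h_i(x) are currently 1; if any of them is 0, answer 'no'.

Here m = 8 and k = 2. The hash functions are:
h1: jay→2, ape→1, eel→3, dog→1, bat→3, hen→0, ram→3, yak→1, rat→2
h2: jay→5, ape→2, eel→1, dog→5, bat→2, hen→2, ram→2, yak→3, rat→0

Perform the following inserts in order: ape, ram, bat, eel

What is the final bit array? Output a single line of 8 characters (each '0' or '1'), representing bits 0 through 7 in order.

Answer: 01110000

Derivation:
Start: bits=00000000
After insert 'ape': sets bits 1 2 -> bits=01100000
After insert 'ram': sets bits 2 3 -> bits=01110000
After insert 'bat': sets bits 2 3 -> bits=01110000
After insert 'eel': sets bits 1 3 -> bits=01110000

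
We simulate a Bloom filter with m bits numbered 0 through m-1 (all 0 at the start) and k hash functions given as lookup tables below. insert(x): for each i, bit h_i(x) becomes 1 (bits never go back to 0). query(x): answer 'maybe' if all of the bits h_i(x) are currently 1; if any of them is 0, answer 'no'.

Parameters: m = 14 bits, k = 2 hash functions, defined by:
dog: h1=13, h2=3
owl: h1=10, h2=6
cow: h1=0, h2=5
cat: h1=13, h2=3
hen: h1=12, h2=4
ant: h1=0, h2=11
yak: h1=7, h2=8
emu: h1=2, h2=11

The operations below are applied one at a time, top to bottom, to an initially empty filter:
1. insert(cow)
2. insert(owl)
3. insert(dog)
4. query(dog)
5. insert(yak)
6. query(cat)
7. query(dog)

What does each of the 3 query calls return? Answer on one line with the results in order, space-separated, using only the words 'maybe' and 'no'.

Answer: maybe maybe maybe

Derivation:
Start: bits=00000000000000
Op 1: insert cow -> sets bits 0 5 -> bits=10000100000000
Op 2: insert owl -> sets bits 6 10 -> bits=10000110001000
Op 3: insert dog -> sets bits 3 13 -> bits=10010110001001
Op 4: query dog -> checks bit3=1, bit13=1 (all 1) -> maybe
Op 5: insert yak -> sets bits 7 8 -> bits=10010111101001
Op 6: query cat -> checks bit3=1, bit13=1 (all 1) -> maybe
Op 7: query dog -> checks bit3=1, bit13=1 (all 1) -> maybe
Query results in order: maybe maybe maybe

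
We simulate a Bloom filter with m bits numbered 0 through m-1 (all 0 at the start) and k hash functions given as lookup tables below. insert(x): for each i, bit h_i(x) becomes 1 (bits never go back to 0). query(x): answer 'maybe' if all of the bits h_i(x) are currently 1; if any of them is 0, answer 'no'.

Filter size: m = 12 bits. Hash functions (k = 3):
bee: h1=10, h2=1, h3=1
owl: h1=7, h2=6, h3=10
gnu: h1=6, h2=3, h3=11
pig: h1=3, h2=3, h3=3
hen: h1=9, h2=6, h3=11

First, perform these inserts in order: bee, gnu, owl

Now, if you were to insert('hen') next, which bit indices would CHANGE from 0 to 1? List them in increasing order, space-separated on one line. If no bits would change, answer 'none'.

Answer: 9

Derivation:
Start: bits=000000000000
After insert 'bee': sets bits 1 10 -> bits=010000000010
After insert 'gnu': sets bits 3 6 11 -> bits=010100100011
After insert 'owl': sets bits 6 7 10 -> bits=010100110011
insert 'hen' would touch bits 6 9 11; currently bit6=1, bit9=0, bit11=1
Bits that are 0 among those (would change 0->1): 9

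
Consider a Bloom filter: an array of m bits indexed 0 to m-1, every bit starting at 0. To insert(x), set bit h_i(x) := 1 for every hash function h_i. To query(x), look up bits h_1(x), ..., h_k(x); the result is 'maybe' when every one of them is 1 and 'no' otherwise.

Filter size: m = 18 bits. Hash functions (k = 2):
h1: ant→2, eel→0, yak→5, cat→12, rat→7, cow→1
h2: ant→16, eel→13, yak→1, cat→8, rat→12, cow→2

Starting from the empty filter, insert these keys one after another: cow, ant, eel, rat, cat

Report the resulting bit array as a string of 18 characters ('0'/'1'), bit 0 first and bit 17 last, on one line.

Start: bits=000000000000000000
After insert 'cow': sets bits 1 2 -> bits=011000000000000000
After insert 'ant': sets bits 2 16 -> bits=011000000000000010
After insert 'eel': sets bits 0 13 -> bits=111000000000010010
After insert 'rat': sets bits 7 12 -> bits=111000010000110010
After insert 'cat': sets bits 8 12 -> bits=111000011000110010

Answer: 111000011000110010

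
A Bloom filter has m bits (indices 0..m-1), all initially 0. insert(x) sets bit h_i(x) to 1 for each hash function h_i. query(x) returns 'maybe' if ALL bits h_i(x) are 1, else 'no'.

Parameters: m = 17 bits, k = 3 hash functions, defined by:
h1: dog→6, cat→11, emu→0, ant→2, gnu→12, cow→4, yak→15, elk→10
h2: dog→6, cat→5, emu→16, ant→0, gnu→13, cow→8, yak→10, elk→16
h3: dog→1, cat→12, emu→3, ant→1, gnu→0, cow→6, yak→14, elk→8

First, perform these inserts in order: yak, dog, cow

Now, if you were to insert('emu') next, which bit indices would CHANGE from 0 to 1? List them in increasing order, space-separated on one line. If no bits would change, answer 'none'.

Start: bits=00000000000000000
After insert 'yak': sets bits 10 14 15 -> bits=00000000001000110
After insert 'dog': sets bits 1 6 -> bits=01000010001000110
After insert 'cow': sets bits 4 6 8 -> bits=01001010101000110
insert 'emu' would touch bits 0 3 16; currently bit0=0, bit3=0, bit16=0
Bits that are 0 among those (would change 0->1): 0 3 16

Answer: 0 3 16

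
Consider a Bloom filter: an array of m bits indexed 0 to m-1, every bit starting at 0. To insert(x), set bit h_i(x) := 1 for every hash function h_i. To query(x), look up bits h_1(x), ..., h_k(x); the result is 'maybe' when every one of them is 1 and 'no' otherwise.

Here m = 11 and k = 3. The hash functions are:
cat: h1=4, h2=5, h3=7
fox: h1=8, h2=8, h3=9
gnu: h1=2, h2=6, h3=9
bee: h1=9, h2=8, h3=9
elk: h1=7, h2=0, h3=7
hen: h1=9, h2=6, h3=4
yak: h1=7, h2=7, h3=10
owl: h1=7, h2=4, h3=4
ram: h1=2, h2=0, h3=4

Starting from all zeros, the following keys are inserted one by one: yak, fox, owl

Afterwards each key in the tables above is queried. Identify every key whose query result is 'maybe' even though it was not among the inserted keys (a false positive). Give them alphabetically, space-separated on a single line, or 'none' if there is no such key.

Start: bits=00000000000
After insert 'yak': sets bits 7 10 -> bits=00000001001
After insert 'fox': sets bits 8 9 -> bits=00000001111
After insert 'owl': sets bits 4 7 -> bits=00001001111
Not inserted: bee cat elk gnu hen ram — query each against bits=00001001111:
query bee: checks bit8=1, bit9=1 (all 1) -> maybe => FALSE POSITIVE
query cat: checks bit4=1, bit5=0, bit7=1 (has a 0) -> no => not a false positive
query elk: checks bit0=0, bit7=1 (has a 0) -> no => not a false positive
query gnu: checks bit2=0, bit6=0, bit9=1 (has a 0) -> no => not a false positive
query hen: checks bit4=1, bit6=0, bit9=1 (has a 0) -> no => not a false positive
query ram: checks bit0=0, bit2=0, bit4=1 (has a 0) -> no => not a false positive
False positives (alphabetical): bee

Answer: bee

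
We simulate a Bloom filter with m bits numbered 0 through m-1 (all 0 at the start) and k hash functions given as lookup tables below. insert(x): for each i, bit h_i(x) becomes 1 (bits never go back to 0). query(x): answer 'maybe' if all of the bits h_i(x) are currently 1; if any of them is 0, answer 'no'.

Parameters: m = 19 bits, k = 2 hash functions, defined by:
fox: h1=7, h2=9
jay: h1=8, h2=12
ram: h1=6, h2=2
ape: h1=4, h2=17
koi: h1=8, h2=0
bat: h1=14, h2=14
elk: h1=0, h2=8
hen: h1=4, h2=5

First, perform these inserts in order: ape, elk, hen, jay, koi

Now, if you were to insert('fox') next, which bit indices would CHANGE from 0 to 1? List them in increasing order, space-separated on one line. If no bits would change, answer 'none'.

Start: bits=0000000000000000000
After insert 'ape': sets bits 4 17 -> bits=0000100000000000010
After insert 'elk': sets bits 0 8 -> bits=1000100010000000010
After insert 'hen': sets bits 4 5 -> bits=1000110010000000010
After insert 'jay': sets bits 8 12 -> bits=1000110010001000010
After insert 'koi': sets bits 0 8 -> bits=1000110010001000010
insert 'fox' would touch bits 7 9; currently bit7=0, bit9=0
Bits that are 0 among those (would change 0->1): 7 9

Answer: 7 9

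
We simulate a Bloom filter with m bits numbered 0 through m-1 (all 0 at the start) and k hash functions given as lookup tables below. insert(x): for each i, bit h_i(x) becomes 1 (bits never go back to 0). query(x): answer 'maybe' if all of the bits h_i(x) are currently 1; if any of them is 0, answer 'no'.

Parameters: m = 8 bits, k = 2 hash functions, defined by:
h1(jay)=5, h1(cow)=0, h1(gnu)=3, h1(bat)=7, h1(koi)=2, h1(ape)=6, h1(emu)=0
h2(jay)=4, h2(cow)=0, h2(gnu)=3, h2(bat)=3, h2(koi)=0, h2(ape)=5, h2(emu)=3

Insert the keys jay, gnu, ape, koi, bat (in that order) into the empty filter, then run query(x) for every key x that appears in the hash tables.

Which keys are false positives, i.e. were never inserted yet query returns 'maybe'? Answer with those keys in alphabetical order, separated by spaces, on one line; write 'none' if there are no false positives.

Start: bits=00000000
After insert 'jay': sets bits 4 5 -> bits=00001100
After insert 'gnu': sets bits 3 -> bits=00011100
After insert 'ape': sets bits 5 6 -> bits=00011110
After insert 'koi': sets bits 0 2 -> bits=10111110
After insert 'bat': sets bits 3 7 -> bits=10111111
Not inserted: cow emu — query each against bits=10111111:
query cow: checks bit0=1 (all 1) -> maybe => FALSE POSITIVE
query emu: checks bit0=1, bit3=1 (all 1) -> maybe => FALSE POSITIVE
False positives (alphabetical): cow emu

Answer: cow emu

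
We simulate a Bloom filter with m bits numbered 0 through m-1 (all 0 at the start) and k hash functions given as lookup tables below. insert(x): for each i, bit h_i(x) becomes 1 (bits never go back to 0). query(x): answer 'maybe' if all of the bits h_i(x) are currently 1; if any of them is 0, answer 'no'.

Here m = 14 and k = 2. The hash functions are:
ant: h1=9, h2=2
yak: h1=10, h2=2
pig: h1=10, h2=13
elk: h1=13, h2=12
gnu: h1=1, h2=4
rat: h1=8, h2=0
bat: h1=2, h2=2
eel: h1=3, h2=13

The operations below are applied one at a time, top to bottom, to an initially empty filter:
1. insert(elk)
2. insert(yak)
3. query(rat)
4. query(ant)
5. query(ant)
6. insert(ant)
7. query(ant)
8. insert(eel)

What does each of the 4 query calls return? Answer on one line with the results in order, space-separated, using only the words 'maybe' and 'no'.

Answer: no no no maybe

Derivation:
Start: bits=00000000000000
Op 1: insert elk -> sets bits 12 13 -> bits=00000000000011
Op 2: insert yak -> sets bits 2 10 -> bits=00100000001011
Op 3: query rat -> checks bit0=0, bit8=0 (has a 0) -> no
Op 4: query ant -> checks bit2=1, bit9=0 (has a 0) -> no
Op 5: query ant -> checks bit2=1, bit9=0 (has a 0) -> no
Op 6: insert ant -> sets bits 2 9 -> bits=00100000011011
Op 7: query ant -> checks bit2=1, bit9=1 (all 1) -> maybe
Op 8: insert eel -> sets bits 3 13 -> bits=00110000011011
Query results in order: no no no maybe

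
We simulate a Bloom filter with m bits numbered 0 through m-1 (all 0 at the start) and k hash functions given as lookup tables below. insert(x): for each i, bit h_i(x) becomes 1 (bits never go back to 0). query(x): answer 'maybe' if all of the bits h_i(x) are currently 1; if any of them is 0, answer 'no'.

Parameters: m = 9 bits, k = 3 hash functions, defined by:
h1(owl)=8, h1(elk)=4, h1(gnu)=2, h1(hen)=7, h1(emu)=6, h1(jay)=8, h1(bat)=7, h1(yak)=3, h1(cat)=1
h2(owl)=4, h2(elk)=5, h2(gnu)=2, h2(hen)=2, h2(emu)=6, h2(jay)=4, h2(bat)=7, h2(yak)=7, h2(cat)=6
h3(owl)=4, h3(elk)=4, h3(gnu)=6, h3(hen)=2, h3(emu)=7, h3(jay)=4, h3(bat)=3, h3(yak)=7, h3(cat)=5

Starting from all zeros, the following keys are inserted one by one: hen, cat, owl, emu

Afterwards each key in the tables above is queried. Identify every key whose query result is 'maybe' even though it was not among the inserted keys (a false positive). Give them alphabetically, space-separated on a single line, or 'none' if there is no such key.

Answer: elk gnu jay

Derivation:
Start: bits=000000000
After insert 'hen': sets bits 2 7 -> bits=001000010
After insert 'cat': sets bits 1 5 6 -> bits=011001110
After insert 'owl': sets bits 4 8 -> bits=011011111
After insert 'emu': sets bits 6 7 -> bits=011011111
Not inserted: bat elk gnu jay yak — query each against bits=011011111:
query bat: checks bit3=0, bit7=1 (has a 0) -> no => not a false positive
query elk: checks bit4=1, bit5=1 (all 1) -> maybe => FALSE POSITIVE
query gnu: checks bit2=1, bit6=1 (all 1) -> maybe => FALSE POSITIVE
query jay: checks bit4=1, bit8=1 (all 1) -> maybe => FALSE POSITIVE
query yak: checks bit3=0, bit7=1 (has a 0) -> no => not a false positive
False positives (alphabetical): elk gnu jay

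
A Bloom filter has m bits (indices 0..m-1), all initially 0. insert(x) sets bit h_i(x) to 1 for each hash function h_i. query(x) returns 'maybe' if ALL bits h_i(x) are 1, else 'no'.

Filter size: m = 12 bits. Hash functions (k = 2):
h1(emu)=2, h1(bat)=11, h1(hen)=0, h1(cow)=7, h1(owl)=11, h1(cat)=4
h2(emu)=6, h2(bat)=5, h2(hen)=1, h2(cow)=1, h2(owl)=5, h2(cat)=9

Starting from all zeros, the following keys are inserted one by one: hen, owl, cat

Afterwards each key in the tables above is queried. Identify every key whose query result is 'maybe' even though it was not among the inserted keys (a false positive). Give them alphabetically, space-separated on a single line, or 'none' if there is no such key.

Start: bits=000000000000
After insert 'hen': sets bits 0 1 -> bits=110000000000
After insert 'owl': sets bits 5 11 -> bits=110001000001
After insert 'cat': sets bits 4 9 -> bits=110011000101
Not inserted: bat cow emu — query each against bits=110011000101:
query bat: checks bit5=1, bit11=1 (all 1) -> maybe => FALSE POSITIVE
query cow: checks bit1=1, bit7=0 (has a 0) -> no => not a false positive
query emu: checks bit2=0, bit6=0 (has a 0) -> no => not a false positive
False positives (alphabetical): bat

Answer: bat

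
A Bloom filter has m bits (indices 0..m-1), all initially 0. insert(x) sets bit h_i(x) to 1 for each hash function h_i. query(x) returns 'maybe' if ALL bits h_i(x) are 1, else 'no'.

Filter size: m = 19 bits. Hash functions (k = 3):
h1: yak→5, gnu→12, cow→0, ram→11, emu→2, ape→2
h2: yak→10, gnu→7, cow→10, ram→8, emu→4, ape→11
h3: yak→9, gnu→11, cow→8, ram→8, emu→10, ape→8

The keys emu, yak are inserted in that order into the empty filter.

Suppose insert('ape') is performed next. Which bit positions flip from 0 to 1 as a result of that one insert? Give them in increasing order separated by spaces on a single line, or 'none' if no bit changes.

Start: bits=0000000000000000000
After insert 'emu': sets bits 2 4 10 -> bits=0010100000100000000
After insert 'yak': sets bits 5 9 10 -> bits=0010110001100000000
insert 'ape' would touch bits 2 8 11; currently bit2=1, bit8=0, bit11=0
Bits that are 0 among those (would change 0->1): 8 11

Answer: 8 11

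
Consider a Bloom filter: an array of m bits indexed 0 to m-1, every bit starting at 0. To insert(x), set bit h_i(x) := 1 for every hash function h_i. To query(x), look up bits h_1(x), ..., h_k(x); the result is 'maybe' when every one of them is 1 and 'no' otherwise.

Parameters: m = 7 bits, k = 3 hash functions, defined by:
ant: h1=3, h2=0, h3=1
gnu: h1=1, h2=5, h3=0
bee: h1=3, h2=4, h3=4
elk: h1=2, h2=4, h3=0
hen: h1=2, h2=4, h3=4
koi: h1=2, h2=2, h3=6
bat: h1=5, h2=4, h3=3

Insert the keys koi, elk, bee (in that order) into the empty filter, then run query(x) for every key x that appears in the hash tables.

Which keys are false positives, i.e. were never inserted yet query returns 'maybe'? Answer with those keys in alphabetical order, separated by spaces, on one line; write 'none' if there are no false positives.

Answer: hen

Derivation:
Start: bits=0000000
After insert 'koi': sets bits 2 6 -> bits=0010001
After insert 'elk': sets bits 0 2 4 -> bits=1010101
After insert 'bee': sets bits 3 4 -> bits=1011101
Not inserted: ant bat gnu hen — query each against bits=1011101:
query ant: checks bit0=1, bit1=0, bit3=1 (has a 0) -> no => not a false positive
query bat: checks bit3=1, bit4=1, bit5=0 (has a 0) -> no => not a false positive
query gnu: checks bit0=1, bit1=0, bit5=0 (has a 0) -> no => not a false positive
query hen: checks bit2=1, bit4=1 (all 1) -> maybe => FALSE POSITIVE
False positives (alphabetical): hen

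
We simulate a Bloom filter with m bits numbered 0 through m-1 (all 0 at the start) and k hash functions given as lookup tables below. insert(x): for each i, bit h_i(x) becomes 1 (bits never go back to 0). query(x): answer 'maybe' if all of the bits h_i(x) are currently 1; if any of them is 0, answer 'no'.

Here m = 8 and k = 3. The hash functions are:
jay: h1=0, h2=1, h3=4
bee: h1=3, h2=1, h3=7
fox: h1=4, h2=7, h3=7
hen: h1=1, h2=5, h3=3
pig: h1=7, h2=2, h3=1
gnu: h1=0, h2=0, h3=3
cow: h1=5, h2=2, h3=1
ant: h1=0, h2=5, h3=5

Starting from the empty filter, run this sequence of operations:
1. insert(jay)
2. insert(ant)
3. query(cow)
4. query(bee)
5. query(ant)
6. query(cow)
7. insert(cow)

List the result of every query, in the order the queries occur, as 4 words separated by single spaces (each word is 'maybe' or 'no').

Answer: no no maybe no

Derivation:
Start: bits=00000000
Op 1: insert jay -> sets bits 0 1 4 -> bits=11001000
Op 2: insert ant -> sets bits 0 5 -> bits=11001100
Op 3: query cow -> checks bit1=1, bit2=0, bit5=1 (has a 0) -> no
Op 4: query bee -> checks bit1=1, bit3=0, bit7=0 (has a 0) -> no
Op 5: query ant -> checks bit0=1, bit5=1 (all 1) -> maybe
Op 6: query cow -> checks bit1=1, bit2=0, bit5=1 (has a 0) -> no
Op 7: insert cow -> sets bits 1 2 5 -> bits=11101100
Query results in order: no no maybe no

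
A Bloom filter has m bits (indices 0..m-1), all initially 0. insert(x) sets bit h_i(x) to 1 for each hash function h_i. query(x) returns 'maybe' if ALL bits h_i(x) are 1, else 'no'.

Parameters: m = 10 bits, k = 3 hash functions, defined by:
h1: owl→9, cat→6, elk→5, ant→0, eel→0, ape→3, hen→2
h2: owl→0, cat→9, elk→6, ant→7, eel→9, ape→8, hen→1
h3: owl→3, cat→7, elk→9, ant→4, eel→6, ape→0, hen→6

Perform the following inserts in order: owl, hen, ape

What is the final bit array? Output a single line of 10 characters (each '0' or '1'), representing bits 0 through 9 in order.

Answer: 1111001011

Derivation:
Start: bits=0000000000
After insert 'owl': sets bits 0 3 9 -> bits=1001000001
After insert 'hen': sets bits 1 2 6 -> bits=1111001001
After insert 'ape': sets bits 0 3 8 -> bits=1111001011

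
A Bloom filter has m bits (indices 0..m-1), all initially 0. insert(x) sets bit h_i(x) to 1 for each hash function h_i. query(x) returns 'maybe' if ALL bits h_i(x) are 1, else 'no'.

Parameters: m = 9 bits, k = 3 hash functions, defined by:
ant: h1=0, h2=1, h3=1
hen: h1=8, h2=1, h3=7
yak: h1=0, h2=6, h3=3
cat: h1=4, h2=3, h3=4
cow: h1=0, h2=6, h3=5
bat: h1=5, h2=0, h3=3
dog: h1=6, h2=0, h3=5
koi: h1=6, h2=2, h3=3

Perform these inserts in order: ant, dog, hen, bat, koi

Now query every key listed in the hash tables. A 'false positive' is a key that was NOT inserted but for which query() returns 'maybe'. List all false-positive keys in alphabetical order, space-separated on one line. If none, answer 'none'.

Start: bits=000000000
After insert 'ant': sets bits 0 1 -> bits=110000000
After insert 'dog': sets bits 0 5 6 -> bits=110001100
After insert 'hen': sets bits 1 7 8 -> bits=110001111
After insert 'bat': sets bits 0 3 5 -> bits=110101111
After insert 'koi': sets bits 2 3 6 -> bits=111101111
Not inserted: cat cow yak — query each against bits=111101111:
query cat: checks bit3=1, bit4=0 (has a 0) -> no => not a false positive
query cow: checks bit0=1, bit5=1, bit6=1 (all 1) -> maybe => FALSE POSITIVE
query yak: checks bit0=1, bit3=1, bit6=1 (all 1) -> maybe => FALSE POSITIVE
False positives (alphabetical): cow yak

Answer: cow yak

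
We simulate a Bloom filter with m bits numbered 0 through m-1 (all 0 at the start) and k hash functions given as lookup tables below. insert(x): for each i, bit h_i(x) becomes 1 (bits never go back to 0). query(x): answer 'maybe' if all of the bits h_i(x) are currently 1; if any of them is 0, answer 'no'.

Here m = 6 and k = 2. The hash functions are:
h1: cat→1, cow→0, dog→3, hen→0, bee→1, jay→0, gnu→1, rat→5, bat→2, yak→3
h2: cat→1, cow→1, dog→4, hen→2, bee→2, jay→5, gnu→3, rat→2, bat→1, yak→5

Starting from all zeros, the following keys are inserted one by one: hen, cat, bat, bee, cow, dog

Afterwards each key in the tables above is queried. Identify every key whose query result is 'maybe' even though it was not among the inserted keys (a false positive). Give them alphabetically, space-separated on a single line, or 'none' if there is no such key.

Start: bits=000000
After insert 'hen': sets bits 0 2 -> bits=101000
After insert 'cat': sets bits 1 -> bits=111000
After insert 'bat': sets bits 1 2 -> bits=111000
After insert 'bee': sets bits 1 2 -> bits=111000
After insert 'cow': sets bits 0 1 -> bits=111000
After insert 'dog': sets bits 3 4 -> bits=111110
Not inserted: gnu jay rat yak — query each against bits=111110:
query gnu: checks bit1=1, bit3=1 (all 1) -> maybe => FALSE POSITIVE
query jay: checks bit0=1, bit5=0 (has a 0) -> no => not a false positive
query rat: checks bit2=1, bit5=0 (has a 0) -> no => not a false positive
query yak: checks bit3=1, bit5=0 (has a 0) -> no => not a false positive
False positives (alphabetical): gnu

Answer: gnu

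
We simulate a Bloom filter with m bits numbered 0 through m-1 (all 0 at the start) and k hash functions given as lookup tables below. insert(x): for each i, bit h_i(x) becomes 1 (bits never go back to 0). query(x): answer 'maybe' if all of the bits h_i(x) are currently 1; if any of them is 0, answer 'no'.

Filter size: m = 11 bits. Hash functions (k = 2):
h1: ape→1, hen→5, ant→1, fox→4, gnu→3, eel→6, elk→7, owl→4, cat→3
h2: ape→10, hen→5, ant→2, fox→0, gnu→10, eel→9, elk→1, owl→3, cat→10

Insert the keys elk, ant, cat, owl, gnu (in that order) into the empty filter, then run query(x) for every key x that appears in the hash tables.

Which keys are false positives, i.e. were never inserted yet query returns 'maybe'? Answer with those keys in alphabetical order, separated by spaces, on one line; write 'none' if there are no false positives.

Answer: ape

Derivation:
Start: bits=00000000000
After insert 'elk': sets bits 1 7 -> bits=01000001000
After insert 'ant': sets bits 1 2 -> bits=01100001000
After insert 'cat': sets bits 3 10 -> bits=01110001001
After insert 'owl': sets bits 3 4 -> bits=01111001001
After insert 'gnu': sets bits 3 10 -> bits=01111001001
Not inserted: ape eel fox hen — query each against bits=01111001001:
query ape: checks bit1=1, bit10=1 (all 1) -> maybe => FALSE POSITIVE
query eel: checks bit6=0, bit9=0 (has a 0) -> no => not a false positive
query fox: checks bit0=0, bit4=1 (has a 0) -> no => not a false positive
query hen: checks bit5=0 (has a 0) -> no => not a false positive
False positives (alphabetical): ape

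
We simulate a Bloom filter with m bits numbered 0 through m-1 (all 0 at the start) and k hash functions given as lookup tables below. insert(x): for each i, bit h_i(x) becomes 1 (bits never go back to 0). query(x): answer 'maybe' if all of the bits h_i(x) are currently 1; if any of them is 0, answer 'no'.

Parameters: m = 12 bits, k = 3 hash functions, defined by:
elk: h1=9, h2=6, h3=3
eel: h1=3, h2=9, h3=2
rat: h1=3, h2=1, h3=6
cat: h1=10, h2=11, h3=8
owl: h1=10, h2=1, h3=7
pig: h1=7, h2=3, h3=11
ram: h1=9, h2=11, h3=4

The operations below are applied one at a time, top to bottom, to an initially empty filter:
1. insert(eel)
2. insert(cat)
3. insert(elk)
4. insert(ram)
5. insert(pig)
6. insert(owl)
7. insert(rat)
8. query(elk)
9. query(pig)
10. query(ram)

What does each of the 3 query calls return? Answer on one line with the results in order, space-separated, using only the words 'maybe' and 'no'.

Answer: maybe maybe maybe

Derivation:
Start: bits=000000000000
Op 1: insert eel -> sets bits 2 3 9 -> bits=001100000100
Op 2: insert cat -> sets bits 8 10 11 -> bits=001100001111
Op 3: insert elk -> sets bits 3 6 9 -> bits=001100101111
Op 4: insert ram -> sets bits 4 9 11 -> bits=001110101111
Op 5: insert pig -> sets bits 3 7 11 -> bits=001110111111
Op 6: insert owl -> sets bits 1 7 10 -> bits=011110111111
Op 7: insert rat -> sets bits 1 3 6 -> bits=011110111111
Op 8: query elk -> checks bit3=1, bit6=1, bit9=1 (all 1) -> maybe
Op 9: query pig -> checks bit3=1, bit7=1, bit11=1 (all 1) -> maybe
Op 10: query ram -> checks bit4=1, bit9=1, bit11=1 (all 1) -> maybe
Query results in order: maybe maybe maybe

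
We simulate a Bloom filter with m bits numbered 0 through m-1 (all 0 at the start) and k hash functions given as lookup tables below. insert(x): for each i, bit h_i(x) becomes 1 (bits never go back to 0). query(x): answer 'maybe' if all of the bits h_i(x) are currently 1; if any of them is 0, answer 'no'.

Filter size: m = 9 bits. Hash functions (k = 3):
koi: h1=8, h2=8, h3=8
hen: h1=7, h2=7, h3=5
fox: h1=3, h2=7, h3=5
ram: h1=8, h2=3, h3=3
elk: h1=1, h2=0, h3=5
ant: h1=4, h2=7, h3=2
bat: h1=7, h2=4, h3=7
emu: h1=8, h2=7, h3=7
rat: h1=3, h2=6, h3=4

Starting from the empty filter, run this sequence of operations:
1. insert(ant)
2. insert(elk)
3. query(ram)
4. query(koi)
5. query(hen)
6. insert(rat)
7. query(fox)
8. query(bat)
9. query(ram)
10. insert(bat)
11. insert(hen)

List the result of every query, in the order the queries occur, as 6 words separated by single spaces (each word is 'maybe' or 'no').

Answer: no no maybe maybe maybe no

Derivation:
Start: bits=000000000
Op 1: insert ant -> sets bits 2 4 7 -> bits=001010010
Op 2: insert elk -> sets bits 0 1 5 -> bits=111011010
Op 3: query ram -> checks bit3=0, bit8=0 (has a 0) -> no
Op 4: query koi -> checks bit8=0 (has a 0) -> no
Op 5: query hen -> checks bit5=1, bit7=1 (all 1) -> maybe
Op 6: insert rat -> sets bits 3 4 6 -> bits=111111110
Op 7: query fox -> checks bit3=1, bit5=1, bit7=1 (all 1) -> maybe
Op 8: query bat -> checks bit4=1, bit7=1 (all 1) -> maybe
Op 9: query ram -> checks bit3=1, bit8=0 (has a 0) -> no
Op 10: insert bat -> sets bits 4 7 -> bits=111111110
Op 11: insert hen -> sets bits 5 7 -> bits=111111110
Query results in order: no no maybe maybe maybe no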